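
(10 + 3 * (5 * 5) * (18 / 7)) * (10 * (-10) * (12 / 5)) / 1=-340800 / 7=-48685.71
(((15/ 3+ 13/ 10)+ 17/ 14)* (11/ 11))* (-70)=-526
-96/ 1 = -96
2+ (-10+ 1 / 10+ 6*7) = 34.10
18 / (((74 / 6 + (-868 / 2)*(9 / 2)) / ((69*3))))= -5589 / 2911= -1.92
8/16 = 1/2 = 0.50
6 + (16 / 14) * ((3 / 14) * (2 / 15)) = 1478 / 245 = 6.03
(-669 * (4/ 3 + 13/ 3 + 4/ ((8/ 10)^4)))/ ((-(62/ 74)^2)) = 904565381/ 61504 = 14707.42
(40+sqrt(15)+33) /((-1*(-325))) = sqrt(15) /325+73 /325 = 0.24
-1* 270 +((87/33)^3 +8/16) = -668631/2662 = -251.18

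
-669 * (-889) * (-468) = -278338788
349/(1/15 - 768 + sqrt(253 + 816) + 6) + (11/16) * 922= 165171505279/260763032 - 78525 * sqrt(1069)/130381516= 633.40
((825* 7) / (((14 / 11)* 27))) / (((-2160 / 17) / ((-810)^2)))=-6942375 / 8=-867796.88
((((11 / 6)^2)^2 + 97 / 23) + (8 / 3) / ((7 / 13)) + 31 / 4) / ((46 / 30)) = 29438065 / 1599696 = 18.40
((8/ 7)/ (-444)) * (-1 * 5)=10/ 777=0.01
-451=-451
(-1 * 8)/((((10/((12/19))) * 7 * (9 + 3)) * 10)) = -2/3325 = -0.00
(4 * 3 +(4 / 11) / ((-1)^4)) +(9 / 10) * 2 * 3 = 977 / 55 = 17.76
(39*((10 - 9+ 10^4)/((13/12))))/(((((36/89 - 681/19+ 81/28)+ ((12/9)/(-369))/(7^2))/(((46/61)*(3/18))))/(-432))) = 437505539251947264/728381838497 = 600654.10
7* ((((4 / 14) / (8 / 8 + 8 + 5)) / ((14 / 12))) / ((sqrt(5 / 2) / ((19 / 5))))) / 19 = 6* sqrt(10) / 1225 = 0.02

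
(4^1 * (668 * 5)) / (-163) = -13360 / 163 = -81.96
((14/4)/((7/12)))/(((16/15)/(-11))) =-495/8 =-61.88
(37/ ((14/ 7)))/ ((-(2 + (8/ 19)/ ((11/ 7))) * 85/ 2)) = -7733/ 40290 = -0.19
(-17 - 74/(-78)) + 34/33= -2148/143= -15.02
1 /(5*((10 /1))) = 0.02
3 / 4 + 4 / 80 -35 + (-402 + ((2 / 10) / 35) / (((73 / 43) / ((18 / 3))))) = -5572197 / 12775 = -436.18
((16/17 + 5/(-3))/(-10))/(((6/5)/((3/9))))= 37/1836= 0.02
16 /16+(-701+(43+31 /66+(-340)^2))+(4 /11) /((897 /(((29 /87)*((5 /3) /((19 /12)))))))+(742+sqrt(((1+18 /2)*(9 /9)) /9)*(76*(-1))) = 130127412523 /1124838 - 76*sqrt(10) /3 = 115605.36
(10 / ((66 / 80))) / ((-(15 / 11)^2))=-176 / 27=-6.52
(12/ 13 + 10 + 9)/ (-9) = -259/ 117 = -2.21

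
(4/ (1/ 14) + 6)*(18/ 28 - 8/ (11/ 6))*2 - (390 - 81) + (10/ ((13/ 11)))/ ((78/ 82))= -29727463/ 39039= -761.48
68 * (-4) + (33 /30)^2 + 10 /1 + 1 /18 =-234661 /900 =-260.73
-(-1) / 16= 0.06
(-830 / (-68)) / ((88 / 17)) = 415 / 176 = 2.36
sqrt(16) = 4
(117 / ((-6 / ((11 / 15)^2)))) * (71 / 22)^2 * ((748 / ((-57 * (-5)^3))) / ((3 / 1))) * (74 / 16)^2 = -16776644599 / 205200000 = -81.76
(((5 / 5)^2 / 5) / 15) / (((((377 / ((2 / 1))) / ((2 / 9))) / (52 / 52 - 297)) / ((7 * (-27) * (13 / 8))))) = 1036 / 725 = 1.43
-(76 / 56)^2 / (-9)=361 / 1764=0.20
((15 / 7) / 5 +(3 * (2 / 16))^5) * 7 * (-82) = -250.26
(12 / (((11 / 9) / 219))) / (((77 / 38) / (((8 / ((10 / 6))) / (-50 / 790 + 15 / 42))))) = 3408158592 / 196625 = 17333.29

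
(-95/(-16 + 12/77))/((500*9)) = 1463/1098000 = 0.00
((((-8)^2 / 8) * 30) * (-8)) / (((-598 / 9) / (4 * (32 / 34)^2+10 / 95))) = 173093760 / 1641809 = 105.43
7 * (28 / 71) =196 / 71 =2.76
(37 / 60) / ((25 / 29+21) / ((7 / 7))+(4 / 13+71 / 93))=432419 / 16081220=0.03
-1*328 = -328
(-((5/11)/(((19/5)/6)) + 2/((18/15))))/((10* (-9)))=299/11286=0.03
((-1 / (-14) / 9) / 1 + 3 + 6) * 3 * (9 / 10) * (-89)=-2164.61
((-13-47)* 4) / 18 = -40 / 3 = -13.33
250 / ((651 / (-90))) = -7500 / 217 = -34.56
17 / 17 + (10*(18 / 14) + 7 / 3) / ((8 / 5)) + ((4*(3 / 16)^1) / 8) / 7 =7061 / 672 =10.51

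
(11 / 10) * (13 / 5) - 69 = -3307 / 50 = -66.14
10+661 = 671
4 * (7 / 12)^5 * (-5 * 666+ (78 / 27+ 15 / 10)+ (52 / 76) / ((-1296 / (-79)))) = -1376305414547 / 1531809792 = -898.48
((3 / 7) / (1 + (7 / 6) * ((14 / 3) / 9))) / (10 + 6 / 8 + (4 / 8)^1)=54 / 2275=0.02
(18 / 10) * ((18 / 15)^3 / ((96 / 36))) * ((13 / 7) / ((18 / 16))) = 8424 / 4375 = 1.93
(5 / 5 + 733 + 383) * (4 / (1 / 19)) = 84892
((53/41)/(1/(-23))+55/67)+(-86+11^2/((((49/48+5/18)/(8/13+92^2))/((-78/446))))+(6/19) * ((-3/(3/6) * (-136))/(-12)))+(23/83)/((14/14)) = -138070.71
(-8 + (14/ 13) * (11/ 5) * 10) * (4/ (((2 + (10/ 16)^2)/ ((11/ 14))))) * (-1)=-5632/ 273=-20.63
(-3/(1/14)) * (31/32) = -651/16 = -40.69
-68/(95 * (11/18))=-1224/1045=-1.17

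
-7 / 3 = -2.33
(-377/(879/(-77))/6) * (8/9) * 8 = 928928/23733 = 39.14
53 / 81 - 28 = -27.35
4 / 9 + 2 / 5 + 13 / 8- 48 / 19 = -389 / 6840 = -0.06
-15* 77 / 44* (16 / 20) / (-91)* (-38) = -114 / 13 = -8.77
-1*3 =-3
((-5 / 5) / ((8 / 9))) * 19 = -171 / 8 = -21.38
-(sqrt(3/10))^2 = -3/10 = -0.30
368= 368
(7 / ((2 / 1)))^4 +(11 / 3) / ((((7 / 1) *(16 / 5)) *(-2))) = 100787 / 672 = 149.98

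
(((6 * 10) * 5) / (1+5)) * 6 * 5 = 1500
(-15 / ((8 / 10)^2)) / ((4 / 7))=-2625 / 64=-41.02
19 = 19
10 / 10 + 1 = 2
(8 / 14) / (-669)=-4 / 4683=-0.00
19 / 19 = 1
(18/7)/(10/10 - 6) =-0.51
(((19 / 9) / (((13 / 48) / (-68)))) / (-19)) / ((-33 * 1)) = -1088 / 1287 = -0.85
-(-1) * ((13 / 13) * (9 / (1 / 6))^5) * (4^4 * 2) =235092492288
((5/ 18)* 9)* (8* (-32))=-640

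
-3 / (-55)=3 / 55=0.05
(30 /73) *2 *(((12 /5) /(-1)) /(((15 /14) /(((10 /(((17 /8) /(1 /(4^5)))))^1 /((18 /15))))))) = -35 /4964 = -0.01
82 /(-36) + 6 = 67 /18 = 3.72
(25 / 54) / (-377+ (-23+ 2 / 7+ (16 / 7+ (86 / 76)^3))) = -960260 / 821325717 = -0.00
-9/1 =-9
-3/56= -0.05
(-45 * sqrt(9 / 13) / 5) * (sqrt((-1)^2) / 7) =-27 * sqrt(13) / 91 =-1.07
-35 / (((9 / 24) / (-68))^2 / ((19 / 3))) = -7288794.07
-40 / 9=-4.44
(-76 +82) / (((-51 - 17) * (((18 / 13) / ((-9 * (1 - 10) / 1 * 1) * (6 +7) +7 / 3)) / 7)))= -470.76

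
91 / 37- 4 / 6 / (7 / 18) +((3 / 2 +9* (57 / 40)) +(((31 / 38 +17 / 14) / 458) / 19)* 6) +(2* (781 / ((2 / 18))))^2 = 169258134812847523 / 856450840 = 197627379.07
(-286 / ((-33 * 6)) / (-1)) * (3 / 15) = -13 / 45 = -0.29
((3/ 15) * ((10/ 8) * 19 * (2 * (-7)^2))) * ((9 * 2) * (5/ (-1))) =-41895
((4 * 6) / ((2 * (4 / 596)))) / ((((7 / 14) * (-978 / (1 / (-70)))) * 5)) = 298 / 28525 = 0.01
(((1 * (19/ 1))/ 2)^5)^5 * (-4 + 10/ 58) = -10331491021396425938563666741135389/ 973078528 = -10617325040180545365567520.00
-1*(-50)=50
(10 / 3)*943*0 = 0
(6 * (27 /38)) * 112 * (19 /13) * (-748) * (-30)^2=-6107270400 /13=-469790030.77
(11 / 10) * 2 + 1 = 16 / 5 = 3.20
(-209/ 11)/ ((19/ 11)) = -11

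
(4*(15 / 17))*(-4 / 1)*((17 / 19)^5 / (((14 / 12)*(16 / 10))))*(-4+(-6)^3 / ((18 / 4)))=3908782800 / 17332693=225.52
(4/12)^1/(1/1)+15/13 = 58/39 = 1.49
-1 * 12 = -12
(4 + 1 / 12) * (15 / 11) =245 / 44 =5.57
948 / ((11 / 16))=15168 / 11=1378.91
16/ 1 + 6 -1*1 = 21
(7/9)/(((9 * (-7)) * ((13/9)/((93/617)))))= -31/24063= -0.00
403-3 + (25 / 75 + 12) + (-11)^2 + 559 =3277 / 3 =1092.33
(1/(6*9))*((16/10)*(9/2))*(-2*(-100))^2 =16000/3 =5333.33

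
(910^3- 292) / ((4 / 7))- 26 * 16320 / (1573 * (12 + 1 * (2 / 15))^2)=1321387553390739 / 1002001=1318748737.17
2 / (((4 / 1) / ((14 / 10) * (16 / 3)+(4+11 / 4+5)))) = 1153 / 120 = 9.61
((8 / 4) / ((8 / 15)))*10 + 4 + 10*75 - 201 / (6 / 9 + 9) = 44701 / 58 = 770.71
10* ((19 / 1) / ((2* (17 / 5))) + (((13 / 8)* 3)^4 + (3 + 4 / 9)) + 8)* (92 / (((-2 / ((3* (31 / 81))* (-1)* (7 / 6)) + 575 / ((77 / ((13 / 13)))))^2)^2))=1354784069639706387162635 / 16395448965551758987776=82.63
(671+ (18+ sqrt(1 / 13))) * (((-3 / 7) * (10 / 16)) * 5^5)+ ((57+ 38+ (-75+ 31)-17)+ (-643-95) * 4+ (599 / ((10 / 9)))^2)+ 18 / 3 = -404618341 / 1400-46875 * sqrt(13) / 728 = -289245.26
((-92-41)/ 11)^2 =17689/ 121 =146.19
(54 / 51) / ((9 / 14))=28 / 17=1.65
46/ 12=3.83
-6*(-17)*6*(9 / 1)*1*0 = 0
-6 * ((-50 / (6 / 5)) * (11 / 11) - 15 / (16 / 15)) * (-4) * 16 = -21400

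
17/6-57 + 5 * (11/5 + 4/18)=-757/18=-42.06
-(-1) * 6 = 6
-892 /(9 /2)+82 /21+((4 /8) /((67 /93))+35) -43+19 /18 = -282199 /1407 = -200.57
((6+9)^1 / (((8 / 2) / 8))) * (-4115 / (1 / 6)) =-740700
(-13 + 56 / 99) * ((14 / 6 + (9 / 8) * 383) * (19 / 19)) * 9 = -12798707 / 264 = -48479.95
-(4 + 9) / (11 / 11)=-13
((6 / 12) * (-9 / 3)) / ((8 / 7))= -21 / 16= -1.31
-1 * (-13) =13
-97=-97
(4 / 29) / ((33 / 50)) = 200 / 957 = 0.21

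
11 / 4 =2.75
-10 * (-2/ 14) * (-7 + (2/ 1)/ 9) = -610/ 63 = -9.68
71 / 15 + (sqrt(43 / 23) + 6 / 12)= sqrt(989) / 23 + 157 / 30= 6.60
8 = 8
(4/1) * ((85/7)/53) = 0.92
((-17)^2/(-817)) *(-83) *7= 167909/817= 205.52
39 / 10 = 3.90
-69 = -69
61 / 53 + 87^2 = 401218 / 53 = 7570.15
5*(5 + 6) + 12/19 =1057/19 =55.63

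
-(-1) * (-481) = -481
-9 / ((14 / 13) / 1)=-8.36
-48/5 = -9.60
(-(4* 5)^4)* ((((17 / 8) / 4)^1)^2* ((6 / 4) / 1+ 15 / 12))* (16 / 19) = -1986875 / 19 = -104572.37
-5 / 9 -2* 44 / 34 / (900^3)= -1721250011 / 3098250000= -0.56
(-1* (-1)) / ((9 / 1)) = 1 / 9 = 0.11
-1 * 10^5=-100000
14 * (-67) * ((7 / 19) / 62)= -3283 / 589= -5.57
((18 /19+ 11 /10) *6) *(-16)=-18672 /95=-196.55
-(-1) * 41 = 41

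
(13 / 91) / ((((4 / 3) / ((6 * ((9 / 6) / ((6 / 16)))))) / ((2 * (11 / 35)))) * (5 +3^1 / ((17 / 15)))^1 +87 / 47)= 158202 / 2798369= 0.06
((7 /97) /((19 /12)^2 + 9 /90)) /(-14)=-360 /182069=-0.00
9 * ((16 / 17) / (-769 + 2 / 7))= -1008 / 91477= -0.01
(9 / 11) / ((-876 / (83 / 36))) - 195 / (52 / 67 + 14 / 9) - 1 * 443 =-14269875845 / 27096432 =-526.63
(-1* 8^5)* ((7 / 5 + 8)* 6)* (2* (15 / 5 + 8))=-203292672 / 5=-40658534.40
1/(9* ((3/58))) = 58/27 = 2.15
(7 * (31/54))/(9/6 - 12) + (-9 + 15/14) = -9425/1134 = -8.31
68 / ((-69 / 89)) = -6052 / 69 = -87.71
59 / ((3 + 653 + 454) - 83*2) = 1 / 16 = 0.06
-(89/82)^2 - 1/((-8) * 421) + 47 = 259427775/5661608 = 45.82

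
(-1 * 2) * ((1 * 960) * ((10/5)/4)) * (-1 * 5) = 4800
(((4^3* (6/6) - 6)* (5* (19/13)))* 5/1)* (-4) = -110200/13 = -8476.92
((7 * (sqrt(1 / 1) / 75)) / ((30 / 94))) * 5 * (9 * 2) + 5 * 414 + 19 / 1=52883 / 25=2115.32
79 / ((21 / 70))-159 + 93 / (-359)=112088 / 1077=104.07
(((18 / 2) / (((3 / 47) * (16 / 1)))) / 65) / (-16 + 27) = 141 / 11440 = 0.01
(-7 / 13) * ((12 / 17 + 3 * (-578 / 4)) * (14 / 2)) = 1631.30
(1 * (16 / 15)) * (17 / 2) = 136 / 15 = 9.07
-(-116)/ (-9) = -116/ 9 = -12.89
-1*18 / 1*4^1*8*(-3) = 1728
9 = 9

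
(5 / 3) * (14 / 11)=70 / 33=2.12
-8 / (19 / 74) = -592 / 19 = -31.16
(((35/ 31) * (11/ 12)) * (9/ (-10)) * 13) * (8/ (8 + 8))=-3003/ 496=-6.05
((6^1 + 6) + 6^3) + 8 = 236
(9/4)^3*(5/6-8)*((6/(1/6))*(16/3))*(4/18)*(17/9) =-6579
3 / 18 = 1 / 6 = 0.17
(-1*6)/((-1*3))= 2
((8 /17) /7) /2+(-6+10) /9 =512 /1071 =0.48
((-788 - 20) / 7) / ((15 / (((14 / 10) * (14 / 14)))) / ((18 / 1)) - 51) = 4848 / 2117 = 2.29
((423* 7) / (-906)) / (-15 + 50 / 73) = 72051 / 315590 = 0.23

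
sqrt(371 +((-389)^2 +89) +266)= 7 *sqrt(3103)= 389.93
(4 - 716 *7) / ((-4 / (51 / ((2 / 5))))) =159630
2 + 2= 4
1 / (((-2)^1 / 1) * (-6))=1 / 12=0.08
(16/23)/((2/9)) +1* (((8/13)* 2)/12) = 2900/897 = 3.23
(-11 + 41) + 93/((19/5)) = 1035/19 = 54.47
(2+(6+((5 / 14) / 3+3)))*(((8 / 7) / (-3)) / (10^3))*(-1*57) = 8873 / 36750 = 0.24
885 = 885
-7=-7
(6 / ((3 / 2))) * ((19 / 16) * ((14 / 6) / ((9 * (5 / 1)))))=133 / 540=0.25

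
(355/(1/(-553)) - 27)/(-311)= 631.32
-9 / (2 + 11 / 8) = -8 / 3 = -2.67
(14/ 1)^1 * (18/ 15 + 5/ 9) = 1106/ 45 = 24.58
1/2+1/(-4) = 1/4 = 0.25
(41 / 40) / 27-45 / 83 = -0.50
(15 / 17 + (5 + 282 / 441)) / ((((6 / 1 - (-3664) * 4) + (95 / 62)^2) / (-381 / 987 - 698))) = -14394915722728 / 46345576193763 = -0.31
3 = 3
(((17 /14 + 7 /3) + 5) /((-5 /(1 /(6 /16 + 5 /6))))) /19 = -1436 /19285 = -0.07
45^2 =2025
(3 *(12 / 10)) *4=72 / 5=14.40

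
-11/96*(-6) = 11/16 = 0.69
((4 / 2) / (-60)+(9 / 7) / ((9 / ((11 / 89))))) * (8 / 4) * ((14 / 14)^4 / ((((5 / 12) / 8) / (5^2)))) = -15.05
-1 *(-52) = 52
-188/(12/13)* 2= -407.33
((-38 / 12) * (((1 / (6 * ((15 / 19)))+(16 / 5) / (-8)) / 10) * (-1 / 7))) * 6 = -0.05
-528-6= -534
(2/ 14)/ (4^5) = 1/ 7168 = 0.00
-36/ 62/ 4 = -9/ 62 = -0.15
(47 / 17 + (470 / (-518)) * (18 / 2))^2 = 565583524 / 19386409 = 29.17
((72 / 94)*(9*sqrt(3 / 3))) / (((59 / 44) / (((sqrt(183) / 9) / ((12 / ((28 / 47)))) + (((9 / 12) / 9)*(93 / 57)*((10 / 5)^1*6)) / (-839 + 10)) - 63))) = -14146856064 / 43677523 + 3696*sqrt(183) / 130331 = -323.51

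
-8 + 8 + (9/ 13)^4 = 6561/ 28561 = 0.23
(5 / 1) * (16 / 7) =80 / 7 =11.43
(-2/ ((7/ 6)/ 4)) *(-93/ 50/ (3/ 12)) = 8928/ 175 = 51.02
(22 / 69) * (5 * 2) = 220 / 69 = 3.19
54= 54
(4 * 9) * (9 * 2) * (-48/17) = -31104/17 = -1829.65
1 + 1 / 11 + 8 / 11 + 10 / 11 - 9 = -69 / 11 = -6.27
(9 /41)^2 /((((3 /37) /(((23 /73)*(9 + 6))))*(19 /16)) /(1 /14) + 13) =919080 /253398983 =0.00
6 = 6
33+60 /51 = 581 /17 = 34.18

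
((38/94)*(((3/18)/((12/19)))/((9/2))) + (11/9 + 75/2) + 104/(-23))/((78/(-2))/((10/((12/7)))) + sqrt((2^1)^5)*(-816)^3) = 5454001735/225177616902606119589815352-73873161321702400*sqrt(2)/9382400704275254982908973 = -0.00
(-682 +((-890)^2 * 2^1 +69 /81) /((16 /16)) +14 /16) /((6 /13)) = 4446523393 /1296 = 3430959.41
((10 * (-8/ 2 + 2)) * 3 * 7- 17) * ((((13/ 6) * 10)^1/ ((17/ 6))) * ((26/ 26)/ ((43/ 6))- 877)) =2142021050/ 731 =2930261.35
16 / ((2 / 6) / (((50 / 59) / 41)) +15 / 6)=1200 / 1397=0.86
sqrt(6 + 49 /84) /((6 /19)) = 19 *sqrt(237) /36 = 8.13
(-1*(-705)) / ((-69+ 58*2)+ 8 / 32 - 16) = 564 / 25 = 22.56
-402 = -402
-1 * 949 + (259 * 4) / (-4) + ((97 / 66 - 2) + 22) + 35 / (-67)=-5249147 / 4422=-1187.05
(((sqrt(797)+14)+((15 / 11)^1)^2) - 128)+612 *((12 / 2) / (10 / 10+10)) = sqrt(797)+26823 / 121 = 249.91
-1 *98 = -98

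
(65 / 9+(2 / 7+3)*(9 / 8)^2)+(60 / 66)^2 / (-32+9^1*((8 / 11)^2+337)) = 16689367439 / 1466426304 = 11.38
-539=-539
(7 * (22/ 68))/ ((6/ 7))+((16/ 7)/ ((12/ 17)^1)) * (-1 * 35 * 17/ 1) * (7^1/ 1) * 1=-2750741/ 204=-13484.02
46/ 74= 23/ 37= 0.62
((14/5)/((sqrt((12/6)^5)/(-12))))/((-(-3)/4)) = -28 * sqrt(2)/5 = -7.92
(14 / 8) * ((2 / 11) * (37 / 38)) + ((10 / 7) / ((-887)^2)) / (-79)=112686555203 / 363729602852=0.31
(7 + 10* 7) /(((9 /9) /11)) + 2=849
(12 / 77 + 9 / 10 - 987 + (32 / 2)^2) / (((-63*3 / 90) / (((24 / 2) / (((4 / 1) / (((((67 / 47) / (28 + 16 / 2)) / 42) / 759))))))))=37657819 / 29072353464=0.00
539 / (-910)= -77 / 130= -0.59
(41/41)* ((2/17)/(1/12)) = 24/17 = 1.41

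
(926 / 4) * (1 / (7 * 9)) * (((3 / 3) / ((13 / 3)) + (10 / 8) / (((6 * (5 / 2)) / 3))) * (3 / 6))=11575 / 13104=0.88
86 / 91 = 0.95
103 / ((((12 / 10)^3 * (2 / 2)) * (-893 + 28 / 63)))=-12875 / 192792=-0.07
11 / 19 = 0.58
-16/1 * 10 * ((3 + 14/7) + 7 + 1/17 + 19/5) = -43136/17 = -2537.41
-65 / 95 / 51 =-13 / 969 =-0.01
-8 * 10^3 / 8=-1000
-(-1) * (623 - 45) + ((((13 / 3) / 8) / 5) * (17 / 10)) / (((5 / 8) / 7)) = 435047 / 750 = 580.06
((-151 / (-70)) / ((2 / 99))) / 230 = 0.46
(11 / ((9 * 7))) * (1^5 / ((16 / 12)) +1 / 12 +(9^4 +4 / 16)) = 866195 / 756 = 1145.76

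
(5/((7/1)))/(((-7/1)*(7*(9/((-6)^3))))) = 0.35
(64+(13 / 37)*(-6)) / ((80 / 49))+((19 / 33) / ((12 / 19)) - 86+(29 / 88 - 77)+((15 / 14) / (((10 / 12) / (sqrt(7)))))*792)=-1814651 / 14652+7128*sqrt(7) / 7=2570.28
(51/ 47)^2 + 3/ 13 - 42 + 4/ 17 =-19701590/ 488189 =-40.36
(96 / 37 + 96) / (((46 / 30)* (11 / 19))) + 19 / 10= 10574659 / 93610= 112.97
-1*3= -3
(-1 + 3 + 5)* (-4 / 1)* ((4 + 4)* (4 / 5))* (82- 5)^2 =-5312384 / 5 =-1062476.80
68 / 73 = 0.93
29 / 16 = 1.81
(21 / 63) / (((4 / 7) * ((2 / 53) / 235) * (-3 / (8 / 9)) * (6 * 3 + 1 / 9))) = -59.43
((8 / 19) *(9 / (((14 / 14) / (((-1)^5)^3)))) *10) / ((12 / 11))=-660 / 19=-34.74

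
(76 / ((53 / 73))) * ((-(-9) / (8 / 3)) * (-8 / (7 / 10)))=-1497960 / 371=-4037.63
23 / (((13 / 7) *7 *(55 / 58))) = 1334 / 715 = 1.87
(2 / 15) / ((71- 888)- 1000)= -2 / 27255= -0.00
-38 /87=-0.44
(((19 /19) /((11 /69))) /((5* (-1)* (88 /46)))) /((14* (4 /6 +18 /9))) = -0.02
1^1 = 1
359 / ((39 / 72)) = 8616 / 13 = 662.77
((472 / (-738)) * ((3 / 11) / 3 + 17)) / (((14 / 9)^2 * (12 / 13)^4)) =-79199653 / 12729024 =-6.22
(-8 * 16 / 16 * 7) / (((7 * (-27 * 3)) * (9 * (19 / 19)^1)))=8 / 729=0.01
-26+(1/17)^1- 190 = -3671/17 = -215.94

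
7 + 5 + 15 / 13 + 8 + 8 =379 / 13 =29.15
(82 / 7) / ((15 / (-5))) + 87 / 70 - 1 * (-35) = 6791 / 210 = 32.34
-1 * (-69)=69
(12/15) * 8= 32/5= 6.40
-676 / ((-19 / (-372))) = -251472 / 19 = -13235.37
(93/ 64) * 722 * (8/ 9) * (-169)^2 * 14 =2237383057/ 6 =372897176.17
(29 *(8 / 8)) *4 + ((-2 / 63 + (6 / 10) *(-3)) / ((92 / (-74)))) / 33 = 55489069 / 478170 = 116.04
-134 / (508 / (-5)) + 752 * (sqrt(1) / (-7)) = -188663 / 1778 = -106.11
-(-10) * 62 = 620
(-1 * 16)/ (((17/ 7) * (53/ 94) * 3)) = -10528/ 2703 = -3.89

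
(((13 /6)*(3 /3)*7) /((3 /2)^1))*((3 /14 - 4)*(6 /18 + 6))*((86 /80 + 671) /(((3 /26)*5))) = -508336621 /1800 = -282409.23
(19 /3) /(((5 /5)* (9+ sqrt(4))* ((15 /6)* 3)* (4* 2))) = 19 /1980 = 0.01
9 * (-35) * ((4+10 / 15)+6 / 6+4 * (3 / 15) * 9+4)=-5313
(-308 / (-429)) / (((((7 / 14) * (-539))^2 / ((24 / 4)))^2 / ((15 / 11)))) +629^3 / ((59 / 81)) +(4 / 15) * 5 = 104268054392982680704507 / 305187206917593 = 341652769.28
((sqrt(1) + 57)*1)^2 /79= 3364 /79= 42.58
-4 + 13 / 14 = -43 / 14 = -3.07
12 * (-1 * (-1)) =12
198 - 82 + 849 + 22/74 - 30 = 34606/37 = 935.30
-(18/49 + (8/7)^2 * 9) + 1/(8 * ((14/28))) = -2327/196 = -11.87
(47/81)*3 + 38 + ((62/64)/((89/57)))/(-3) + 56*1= 7346177/76896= 95.53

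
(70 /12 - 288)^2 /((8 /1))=2866249 /288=9952.25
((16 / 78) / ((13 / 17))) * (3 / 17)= 8 / 169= 0.05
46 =46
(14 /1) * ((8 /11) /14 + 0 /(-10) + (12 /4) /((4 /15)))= 3481 /22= 158.23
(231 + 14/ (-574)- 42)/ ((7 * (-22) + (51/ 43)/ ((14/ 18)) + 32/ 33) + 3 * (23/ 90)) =-256536280/ 204629319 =-1.25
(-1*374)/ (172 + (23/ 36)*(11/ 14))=-188496/ 86941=-2.17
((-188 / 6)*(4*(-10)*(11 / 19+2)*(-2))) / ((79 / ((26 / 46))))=-4790240 / 103569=-46.25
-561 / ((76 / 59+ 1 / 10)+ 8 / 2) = -1770 / 17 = -104.12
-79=-79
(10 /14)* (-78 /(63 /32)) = -4160 /147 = -28.30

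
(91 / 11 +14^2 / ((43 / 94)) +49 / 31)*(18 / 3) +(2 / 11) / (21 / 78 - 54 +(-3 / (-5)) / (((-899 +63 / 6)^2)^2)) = 2685835673356229803960828 / 1021266194314010420831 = 2629.91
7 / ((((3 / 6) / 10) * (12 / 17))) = 595 / 3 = 198.33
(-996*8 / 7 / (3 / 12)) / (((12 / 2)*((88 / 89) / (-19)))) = 14582.13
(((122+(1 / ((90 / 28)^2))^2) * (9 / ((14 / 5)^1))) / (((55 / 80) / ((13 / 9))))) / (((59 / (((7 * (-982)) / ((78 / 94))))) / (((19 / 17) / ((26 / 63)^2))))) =-42996416002078168 / 56636526375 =-759164.07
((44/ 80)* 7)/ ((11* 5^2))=7/ 500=0.01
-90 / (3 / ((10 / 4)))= -75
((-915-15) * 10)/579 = -3100/193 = -16.06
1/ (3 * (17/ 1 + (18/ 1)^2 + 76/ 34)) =17/ 17505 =0.00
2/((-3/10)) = -20/3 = -6.67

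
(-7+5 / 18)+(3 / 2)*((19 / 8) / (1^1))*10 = 2081 / 72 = 28.90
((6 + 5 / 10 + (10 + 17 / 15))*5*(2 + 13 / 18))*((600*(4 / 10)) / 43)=518420 / 387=1339.59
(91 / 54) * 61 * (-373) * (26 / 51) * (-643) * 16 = 276920028112 / 1377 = 201103869.36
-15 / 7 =-2.14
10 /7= 1.43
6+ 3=9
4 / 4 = 1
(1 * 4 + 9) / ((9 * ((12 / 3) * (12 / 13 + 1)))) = 169 / 900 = 0.19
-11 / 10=-1.10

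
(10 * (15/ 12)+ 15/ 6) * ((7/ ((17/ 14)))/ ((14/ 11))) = 1155/ 17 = 67.94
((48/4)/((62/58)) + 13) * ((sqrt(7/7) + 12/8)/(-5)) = -751/62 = -12.11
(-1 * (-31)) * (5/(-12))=-155/12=-12.92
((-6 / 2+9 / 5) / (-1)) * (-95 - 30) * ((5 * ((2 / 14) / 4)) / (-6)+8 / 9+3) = -48625 / 84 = -578.87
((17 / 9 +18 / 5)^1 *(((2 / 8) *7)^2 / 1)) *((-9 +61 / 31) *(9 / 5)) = -1319227 / 6200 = -212.78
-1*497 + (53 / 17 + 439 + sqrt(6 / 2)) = -933 / 17 + sqrt(3) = -53.15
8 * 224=1792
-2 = -2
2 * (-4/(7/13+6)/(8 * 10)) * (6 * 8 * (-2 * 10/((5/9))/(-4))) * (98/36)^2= -62426/1275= -48.96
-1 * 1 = -1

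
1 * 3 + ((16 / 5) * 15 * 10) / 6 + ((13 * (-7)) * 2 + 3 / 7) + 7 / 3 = -2021 / 21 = -96.24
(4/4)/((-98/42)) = -3/7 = -0.43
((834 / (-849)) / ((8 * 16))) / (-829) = 139 / 15014848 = 0.00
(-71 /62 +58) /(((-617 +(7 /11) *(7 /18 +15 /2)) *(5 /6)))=-209385 /1878166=-0.11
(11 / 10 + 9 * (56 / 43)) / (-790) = -5513 / 339700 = -0.02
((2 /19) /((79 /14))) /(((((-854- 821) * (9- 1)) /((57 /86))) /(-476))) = 2499 /5689975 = 0.00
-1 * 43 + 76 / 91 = -3837 / 91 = -42.16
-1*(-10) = 10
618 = 618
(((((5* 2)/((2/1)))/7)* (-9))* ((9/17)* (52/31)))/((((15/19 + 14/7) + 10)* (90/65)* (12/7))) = -16055/85374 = -0.19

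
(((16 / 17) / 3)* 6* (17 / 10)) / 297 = 0.01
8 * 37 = 296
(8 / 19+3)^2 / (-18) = -4225 / 6498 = -0.65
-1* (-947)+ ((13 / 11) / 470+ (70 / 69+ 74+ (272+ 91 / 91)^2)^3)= 705219656212747323929137 / 1698391530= 415227963491284.79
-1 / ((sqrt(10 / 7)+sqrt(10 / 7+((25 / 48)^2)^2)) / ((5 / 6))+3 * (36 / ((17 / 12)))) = -0.01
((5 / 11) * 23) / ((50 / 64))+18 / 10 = 167 / 11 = 15.18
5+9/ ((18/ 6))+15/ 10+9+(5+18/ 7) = 365/ 14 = 26.07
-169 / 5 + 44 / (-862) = -72949 / 2155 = -33.85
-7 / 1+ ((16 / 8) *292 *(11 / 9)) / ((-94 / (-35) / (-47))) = -112483 / 9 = -12498.11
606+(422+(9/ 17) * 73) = 18133/ 17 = 1066.65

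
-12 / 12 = -1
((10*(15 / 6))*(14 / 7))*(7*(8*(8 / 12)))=5600 / 3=1866.67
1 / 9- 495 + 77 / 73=-324449 / 657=-493.83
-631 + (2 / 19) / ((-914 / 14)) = -5478987 / 8683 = -631.00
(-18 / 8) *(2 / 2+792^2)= -5645385 / 4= -1411346.25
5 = 5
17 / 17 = 1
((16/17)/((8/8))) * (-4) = -64/17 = -3.76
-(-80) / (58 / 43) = 1720 / 29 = 59.31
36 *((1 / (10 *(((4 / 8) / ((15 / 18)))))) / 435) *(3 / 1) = 6 / 145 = 0.04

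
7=7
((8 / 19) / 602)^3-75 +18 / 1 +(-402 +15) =-83050692821732 / 187051109959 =-444.00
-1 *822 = -822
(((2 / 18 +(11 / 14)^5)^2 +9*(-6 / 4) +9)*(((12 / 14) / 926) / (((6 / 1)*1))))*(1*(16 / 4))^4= -0.17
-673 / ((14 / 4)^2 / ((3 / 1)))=-164.82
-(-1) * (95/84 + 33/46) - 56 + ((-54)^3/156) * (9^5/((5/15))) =-4490979668561/25116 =-178809510.61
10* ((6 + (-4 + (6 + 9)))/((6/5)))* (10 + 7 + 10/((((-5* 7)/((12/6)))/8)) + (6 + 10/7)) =59075/21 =2813.10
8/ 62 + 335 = 10389/ 31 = 335.13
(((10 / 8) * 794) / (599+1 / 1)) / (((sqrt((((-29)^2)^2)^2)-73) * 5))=397 / 848649600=0.00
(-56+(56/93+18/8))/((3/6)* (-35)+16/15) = 5815/1798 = 3.23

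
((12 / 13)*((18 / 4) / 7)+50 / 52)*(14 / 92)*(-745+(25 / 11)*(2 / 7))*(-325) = 405503625 / 7084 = 57242.18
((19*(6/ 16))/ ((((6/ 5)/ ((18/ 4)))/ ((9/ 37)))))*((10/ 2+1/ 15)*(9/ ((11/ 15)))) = 1315845/ 3256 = 404.13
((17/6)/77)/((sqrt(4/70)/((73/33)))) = 1241*sqrt(70)/30492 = 0.34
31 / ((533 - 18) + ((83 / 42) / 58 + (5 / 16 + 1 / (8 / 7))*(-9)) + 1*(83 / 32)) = 0.06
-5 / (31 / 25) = -125 / 31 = -4.03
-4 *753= -3012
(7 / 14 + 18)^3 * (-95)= -4812035 / 8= -601504.38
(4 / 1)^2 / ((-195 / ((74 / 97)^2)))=-87616 / 1834755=-0.05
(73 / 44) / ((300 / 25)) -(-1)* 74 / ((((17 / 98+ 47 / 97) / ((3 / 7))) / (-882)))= -15599523409 / 366960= -42510.15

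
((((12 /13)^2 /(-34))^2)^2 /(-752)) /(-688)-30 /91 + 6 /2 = 2573781878529522603 /963844242576624227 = 2.67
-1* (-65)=65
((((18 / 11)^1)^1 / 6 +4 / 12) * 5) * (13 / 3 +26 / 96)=5525 / 396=13.95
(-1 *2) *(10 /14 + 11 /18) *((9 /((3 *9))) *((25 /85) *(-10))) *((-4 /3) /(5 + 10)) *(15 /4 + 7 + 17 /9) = -108550 /37179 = -2.92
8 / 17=0.47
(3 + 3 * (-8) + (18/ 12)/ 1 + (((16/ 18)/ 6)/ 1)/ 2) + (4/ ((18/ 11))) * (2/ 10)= -5113/ 270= -18.94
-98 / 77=-14 / 11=-1.27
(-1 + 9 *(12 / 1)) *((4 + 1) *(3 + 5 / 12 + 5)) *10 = 270175 / 6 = 45029.17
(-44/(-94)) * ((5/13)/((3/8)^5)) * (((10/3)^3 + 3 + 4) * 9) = 4285726720/445419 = 9621.79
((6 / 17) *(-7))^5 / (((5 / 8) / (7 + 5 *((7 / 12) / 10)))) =-1524731040 / 1419857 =-1073.86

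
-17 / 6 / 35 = -17 / 210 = -0.08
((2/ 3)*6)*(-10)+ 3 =-37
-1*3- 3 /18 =-3.17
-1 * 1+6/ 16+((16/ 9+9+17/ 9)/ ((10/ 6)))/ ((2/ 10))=299/ 8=37.38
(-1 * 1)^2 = 1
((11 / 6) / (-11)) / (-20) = 1 / 120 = 0.01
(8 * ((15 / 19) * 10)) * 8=9600 / 19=505.26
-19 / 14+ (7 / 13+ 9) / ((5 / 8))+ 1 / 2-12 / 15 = 1238 / 91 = 13.60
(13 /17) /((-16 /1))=-13 /272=-0.05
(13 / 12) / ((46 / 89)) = 1157 / 552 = 2.10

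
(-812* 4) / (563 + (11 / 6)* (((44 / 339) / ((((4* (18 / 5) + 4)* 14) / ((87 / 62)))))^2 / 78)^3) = -5.77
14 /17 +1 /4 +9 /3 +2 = 413 /68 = 6.07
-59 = -59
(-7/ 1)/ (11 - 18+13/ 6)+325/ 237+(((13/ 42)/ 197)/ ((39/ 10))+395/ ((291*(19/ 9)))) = 181469939839/ 52403126643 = 3.46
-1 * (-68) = 68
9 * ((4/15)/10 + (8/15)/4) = 36/25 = 1.44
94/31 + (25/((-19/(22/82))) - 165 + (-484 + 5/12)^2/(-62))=-27361602803/6954912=-3934.14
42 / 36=1.17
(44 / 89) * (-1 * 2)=-88 / 89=-0.99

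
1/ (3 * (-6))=-1/ 18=-0.06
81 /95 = 0.85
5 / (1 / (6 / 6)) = 5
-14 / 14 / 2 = -1 / 2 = -0.50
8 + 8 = 16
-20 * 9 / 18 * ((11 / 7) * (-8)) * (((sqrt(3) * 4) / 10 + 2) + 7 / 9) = 352 * sqrt(3) / 7 + 22000 / 63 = 436.30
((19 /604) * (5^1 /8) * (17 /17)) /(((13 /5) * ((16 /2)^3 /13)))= 475 /2473984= 0.00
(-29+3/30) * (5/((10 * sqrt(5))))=-289 * sqrt(5)/100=-6.46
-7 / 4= -1.75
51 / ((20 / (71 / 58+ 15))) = 47991 / 1160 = 41.37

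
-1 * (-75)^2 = -5625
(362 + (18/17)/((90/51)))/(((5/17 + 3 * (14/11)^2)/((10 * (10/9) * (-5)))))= -372934100/95409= -3908.79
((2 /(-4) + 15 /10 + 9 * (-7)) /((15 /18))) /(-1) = 372 /5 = 74.40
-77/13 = -5.92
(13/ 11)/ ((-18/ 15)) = -65/ 66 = -0.98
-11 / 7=-1.57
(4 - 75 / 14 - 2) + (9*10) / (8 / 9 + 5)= 8849 / 742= 11.93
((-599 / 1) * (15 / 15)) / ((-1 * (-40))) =-599 / 40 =-14.98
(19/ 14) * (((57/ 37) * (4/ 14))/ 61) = 1083/ 110593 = 0.01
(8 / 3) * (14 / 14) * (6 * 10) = 160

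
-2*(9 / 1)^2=-162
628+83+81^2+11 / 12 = 87275 / 12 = 7272.92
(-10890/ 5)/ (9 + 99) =-121/ 6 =-20.17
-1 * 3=-3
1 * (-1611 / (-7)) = 230.14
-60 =-60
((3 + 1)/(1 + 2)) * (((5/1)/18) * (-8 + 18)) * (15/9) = 6.17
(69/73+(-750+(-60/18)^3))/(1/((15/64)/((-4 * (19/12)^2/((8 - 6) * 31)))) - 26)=240154985/8153954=29.45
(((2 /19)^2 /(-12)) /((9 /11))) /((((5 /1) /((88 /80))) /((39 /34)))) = -1573 /5523300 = -0.00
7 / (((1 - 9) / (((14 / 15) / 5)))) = -49 / 300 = -0.16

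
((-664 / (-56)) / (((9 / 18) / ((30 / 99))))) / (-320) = -83 / 3696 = -0.02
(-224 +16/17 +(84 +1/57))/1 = -134731/969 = -139.04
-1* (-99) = 99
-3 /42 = -1 /14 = -0.07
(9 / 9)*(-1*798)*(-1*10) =7980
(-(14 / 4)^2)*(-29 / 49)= 7.25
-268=-268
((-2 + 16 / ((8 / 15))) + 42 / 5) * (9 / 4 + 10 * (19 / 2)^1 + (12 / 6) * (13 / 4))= 7553 / 2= 3776.50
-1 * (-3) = 3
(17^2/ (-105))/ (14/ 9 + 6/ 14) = -867/ 625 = -1.39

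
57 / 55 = 1.04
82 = 82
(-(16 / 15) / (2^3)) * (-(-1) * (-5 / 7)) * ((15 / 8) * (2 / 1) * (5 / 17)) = 25 / 238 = 0.11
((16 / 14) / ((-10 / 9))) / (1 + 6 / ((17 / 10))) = -0.23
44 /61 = 0.72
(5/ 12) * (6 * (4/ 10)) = 1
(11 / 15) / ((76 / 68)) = 187 / 285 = 0.66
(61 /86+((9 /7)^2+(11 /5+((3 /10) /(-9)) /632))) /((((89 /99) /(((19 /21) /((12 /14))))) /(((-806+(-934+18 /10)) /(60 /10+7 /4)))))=-110352586844621 /91848765400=-1201.46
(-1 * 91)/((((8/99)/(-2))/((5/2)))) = 45045/8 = 5630.62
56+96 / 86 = 2456 / 43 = 57.12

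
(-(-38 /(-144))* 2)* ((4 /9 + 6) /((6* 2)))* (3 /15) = -551 /9720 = -0.06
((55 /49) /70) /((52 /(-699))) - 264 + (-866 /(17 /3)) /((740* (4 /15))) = -743220342 /2804711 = -264.99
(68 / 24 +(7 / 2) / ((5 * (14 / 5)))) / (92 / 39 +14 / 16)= 962 / 1009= 0.95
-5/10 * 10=-5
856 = 856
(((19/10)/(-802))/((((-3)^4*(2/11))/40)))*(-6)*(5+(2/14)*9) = 18392/75789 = 0.24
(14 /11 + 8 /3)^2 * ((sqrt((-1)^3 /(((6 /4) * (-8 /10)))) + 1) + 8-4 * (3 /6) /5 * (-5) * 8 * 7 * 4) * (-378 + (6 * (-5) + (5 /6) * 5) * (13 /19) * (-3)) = -47687515850 /20691-52174525 * sqrt(30) /62073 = -2309350.59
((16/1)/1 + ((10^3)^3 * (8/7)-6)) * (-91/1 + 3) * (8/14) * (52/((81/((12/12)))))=-48810667093760/1323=-36893928264.37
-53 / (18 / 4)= -106 / 9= -11.78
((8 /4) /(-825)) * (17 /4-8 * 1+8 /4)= 7 /1650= 0.00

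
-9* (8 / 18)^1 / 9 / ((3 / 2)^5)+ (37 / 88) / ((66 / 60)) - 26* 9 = -247348229 / 1058508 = -233.68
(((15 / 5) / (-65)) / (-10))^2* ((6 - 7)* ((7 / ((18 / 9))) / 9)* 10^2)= -7 / 8450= -0.00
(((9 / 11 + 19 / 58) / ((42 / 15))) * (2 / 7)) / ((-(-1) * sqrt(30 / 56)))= 731 * sqrt(105) / 46893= 0.16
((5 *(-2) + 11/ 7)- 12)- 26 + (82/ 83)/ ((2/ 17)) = -22096/ 581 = -38.03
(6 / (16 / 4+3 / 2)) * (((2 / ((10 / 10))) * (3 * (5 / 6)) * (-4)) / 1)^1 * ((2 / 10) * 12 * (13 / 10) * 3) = -11232 / 55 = -204.22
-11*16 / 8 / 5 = -22 / 5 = -4.40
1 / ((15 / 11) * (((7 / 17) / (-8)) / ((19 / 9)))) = -28424 / 945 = -30.08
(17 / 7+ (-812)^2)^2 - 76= 21302147926901 / 49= 434737712793.90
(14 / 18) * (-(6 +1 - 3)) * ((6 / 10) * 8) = -14.93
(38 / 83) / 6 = 19 / 249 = 0.08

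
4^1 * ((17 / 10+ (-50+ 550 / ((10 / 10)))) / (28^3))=0.09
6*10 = 60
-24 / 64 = -3 / 8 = -0.38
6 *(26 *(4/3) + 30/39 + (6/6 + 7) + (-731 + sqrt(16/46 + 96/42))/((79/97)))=-5263094/1027 + 1164 *sqrt(17066)/12719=-5112.77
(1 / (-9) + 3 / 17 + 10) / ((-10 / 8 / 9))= -72.47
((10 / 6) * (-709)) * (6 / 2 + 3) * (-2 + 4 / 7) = 70900 / 7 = 10128.57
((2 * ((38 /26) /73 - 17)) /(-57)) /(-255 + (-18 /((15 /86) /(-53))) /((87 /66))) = 4673060 /30545289333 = 0.00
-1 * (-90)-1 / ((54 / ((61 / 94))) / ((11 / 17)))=7765609 / 86292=89.99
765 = 765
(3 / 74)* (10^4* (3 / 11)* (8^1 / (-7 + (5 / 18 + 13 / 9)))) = -1296000 / 7733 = -167.59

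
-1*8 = -8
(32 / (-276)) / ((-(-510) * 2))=-2 / 17595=-0.00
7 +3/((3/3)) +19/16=179/16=11.19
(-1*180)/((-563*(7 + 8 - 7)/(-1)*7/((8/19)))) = -180/74879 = -0.00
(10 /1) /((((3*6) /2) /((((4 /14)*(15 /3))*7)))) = 100 /9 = 11.11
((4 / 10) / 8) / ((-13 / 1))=-1 / 260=-0.00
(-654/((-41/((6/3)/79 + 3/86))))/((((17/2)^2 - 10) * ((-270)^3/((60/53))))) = -89162/100494758760075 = -0.00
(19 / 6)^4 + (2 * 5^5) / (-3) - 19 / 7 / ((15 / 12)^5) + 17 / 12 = -56196780601 / 28350000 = -1982.25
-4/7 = -0.57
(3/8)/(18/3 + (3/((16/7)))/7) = 2/33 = 0.06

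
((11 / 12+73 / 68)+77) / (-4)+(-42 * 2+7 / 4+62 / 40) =-204913 / 2040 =-100.45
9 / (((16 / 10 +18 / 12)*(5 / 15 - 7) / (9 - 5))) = -54 / 31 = -1.74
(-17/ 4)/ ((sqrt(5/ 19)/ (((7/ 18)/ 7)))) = -17 * sqrt(95)/ 360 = -0.46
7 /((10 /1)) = 7 /10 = 0.70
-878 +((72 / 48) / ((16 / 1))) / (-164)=-4607747 / 5248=-878.00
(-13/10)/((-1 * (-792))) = -13/7920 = -0.00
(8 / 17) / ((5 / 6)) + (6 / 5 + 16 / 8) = 3.76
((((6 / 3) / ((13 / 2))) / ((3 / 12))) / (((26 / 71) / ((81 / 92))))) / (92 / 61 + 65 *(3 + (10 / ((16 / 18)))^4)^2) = 45981499392 / 259251038076731603539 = 0.00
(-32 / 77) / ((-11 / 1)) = 32 / 847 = 0.04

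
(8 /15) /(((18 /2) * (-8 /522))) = -58 /15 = -3.87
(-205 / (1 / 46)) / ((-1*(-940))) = -943 / 94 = -10.03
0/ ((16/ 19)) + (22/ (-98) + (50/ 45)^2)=4009/ 3969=1.01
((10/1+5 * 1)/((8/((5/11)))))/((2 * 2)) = 75/352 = 0.21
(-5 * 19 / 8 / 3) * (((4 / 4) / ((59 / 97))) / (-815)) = 1843 / 230808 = 0.01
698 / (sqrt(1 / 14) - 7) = -68404 / 685 - 698 * sqrt(14) / 685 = -103.67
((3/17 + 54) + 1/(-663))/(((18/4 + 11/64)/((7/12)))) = 4022816/594711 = 6.76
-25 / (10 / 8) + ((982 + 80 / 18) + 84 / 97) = 844462 / 873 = 967.31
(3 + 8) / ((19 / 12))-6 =18 / 19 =0.95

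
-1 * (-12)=12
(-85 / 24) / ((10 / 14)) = -119 / 24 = -4.96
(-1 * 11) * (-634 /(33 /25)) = 15850 /3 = 5283.33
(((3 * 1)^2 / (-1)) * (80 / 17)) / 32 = -45 / 34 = -1.32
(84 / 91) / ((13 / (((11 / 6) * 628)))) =13816 / 169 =81.75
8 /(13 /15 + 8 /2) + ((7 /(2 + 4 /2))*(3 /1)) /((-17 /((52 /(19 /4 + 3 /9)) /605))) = 75047052 /45799105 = 1.64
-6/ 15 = -2/ 5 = -0.40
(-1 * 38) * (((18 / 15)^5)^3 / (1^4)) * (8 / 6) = -780.62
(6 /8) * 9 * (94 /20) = 1269 /40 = 31.72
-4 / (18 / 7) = -14 / 9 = -1.56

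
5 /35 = 1 /7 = 0.14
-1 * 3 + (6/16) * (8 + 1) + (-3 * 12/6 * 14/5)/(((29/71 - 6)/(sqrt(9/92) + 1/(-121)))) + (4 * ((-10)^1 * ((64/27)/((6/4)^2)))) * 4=-78540319951/466919640 + 8946 * sqrt(23)/45655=-167.27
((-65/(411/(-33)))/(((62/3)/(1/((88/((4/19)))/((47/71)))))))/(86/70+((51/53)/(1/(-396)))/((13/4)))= -0.00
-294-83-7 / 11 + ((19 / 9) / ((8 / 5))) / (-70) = -4187441 / 11088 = -377.66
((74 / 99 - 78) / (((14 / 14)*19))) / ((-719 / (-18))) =-15296 / 150271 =-0.10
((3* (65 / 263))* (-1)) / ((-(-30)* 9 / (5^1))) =-65 / 4734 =-0.01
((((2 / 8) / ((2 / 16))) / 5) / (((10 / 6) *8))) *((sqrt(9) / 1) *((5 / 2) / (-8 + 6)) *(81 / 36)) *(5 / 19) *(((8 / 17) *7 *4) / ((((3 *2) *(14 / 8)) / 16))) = -1.34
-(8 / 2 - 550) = 546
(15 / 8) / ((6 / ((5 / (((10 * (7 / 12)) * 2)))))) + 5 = 575 / 112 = 5.13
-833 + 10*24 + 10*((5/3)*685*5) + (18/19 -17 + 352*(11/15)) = 16168738/285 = 56732.41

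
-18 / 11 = -1.64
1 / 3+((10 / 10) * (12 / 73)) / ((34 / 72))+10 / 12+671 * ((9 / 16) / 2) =22663661 / 119136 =190.23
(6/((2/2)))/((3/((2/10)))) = 2/5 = 0.40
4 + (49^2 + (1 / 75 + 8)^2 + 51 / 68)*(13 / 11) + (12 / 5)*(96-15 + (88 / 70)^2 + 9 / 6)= 37839176383 / 12127500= 3120.11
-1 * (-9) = 9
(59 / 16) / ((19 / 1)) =59 / 304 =0.19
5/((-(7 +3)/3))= -3/2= -1.50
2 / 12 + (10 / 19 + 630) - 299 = 331.69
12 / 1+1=13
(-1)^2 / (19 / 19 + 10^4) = 0.00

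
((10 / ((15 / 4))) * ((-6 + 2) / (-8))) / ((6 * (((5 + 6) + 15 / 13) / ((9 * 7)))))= 91 / 79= 1.15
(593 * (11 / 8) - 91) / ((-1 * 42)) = -5795 / 336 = -17.25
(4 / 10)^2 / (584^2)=1 / 2131600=0.00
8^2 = 64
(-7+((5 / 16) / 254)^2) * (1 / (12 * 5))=-38537549 / 330321920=-0.12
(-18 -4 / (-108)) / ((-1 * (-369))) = -485 / 9963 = -0.05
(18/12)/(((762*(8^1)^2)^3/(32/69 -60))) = -1027/1333836741869568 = -0.00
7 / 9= 0.78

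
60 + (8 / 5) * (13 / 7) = 2204 / 35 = 62.97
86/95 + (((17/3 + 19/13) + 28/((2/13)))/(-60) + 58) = 619696/11115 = 55.75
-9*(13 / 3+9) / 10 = -12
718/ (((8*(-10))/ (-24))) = 1077/ 5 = 215.40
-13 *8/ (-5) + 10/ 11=1194/ 55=21.71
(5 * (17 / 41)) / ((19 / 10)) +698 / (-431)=-177392 / 335749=-0.53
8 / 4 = 2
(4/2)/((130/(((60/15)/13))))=4/845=0.00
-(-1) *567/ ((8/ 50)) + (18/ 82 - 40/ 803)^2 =15364746551851/ 4335695716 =3543.78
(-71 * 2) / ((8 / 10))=-355 / 2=-177.50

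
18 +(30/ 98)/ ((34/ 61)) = 30903/ 1666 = 18.55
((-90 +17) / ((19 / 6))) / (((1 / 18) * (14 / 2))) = -7884 / 133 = -59.28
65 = 65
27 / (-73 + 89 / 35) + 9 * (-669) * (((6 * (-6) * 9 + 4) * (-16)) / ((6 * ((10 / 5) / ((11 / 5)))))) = -1548569193 / 274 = -5651712.38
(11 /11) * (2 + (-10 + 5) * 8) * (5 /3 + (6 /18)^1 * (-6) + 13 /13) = -76 /3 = -25.33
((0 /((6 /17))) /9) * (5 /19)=0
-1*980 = -980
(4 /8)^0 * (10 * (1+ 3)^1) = 40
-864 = -864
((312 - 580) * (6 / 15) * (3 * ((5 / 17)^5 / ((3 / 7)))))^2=5499025000000 / 2015993900449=2.73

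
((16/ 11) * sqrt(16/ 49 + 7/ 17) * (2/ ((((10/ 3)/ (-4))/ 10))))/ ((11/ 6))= -16.36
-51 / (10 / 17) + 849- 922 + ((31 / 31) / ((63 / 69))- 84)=-50947 / 210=-242.60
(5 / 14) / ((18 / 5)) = 25 / 252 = 0.10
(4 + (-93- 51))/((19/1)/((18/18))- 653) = 70/317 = 0.22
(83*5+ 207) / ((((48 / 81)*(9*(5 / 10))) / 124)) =28923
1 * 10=10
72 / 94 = 36 / 47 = 0.77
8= 8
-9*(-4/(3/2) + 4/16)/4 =87/16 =5.44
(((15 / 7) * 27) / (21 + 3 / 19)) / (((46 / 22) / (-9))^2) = 25139565 / 496202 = 50.66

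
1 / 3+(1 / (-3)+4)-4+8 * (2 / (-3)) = -16 / 3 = -5.33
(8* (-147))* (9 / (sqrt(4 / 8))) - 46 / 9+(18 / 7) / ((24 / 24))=-10584* sqrt(2) - 160 / 63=-14970.58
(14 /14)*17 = 17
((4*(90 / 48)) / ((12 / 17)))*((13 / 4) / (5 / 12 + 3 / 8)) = 3315 / 76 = 43.62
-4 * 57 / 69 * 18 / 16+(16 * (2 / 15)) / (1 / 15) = 1301 / 46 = 28.28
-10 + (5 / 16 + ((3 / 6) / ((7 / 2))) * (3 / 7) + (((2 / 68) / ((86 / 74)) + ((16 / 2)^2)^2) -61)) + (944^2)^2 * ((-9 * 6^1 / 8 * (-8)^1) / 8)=3072028143148964479 / 573104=5360332754873.40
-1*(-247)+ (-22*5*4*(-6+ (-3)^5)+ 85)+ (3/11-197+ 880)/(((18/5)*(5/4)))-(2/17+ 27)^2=3127424681/28611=109308.47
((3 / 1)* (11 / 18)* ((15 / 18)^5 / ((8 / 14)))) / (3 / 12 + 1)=48125 / 46656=1.03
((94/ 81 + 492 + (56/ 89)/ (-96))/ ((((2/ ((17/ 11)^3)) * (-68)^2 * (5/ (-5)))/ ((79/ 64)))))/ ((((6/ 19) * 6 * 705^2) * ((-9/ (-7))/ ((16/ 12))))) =-2540067029353/ 9493525739285913600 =-0.00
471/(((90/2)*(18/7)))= 1099/270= 4.07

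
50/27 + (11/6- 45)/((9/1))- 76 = -1421/18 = -78.94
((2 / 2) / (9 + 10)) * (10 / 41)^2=100 / 31939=0.00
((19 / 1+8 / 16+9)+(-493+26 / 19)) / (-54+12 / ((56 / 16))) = 123193 / 13452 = 9.16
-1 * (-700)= 700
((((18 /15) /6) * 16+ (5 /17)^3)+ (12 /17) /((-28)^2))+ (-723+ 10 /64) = -27718165711 /38517920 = -719.62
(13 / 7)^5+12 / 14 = 385699 / 16807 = 22.95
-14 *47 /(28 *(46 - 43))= -47 /6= -7.83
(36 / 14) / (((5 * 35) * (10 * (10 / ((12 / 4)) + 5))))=27 / 153125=0.00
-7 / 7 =-1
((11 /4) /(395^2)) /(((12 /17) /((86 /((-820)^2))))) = 0.00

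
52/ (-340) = -13/ 85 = -0.15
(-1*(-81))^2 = 6561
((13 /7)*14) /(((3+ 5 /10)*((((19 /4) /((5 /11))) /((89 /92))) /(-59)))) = -1365260 /33649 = -40.57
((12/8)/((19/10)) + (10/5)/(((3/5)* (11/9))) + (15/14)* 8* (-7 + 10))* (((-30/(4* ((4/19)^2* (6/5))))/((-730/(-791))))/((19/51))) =-11988.96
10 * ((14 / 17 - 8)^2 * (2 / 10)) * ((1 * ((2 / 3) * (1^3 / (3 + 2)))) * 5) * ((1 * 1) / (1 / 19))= 1131184 / 867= 1304.71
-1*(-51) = 51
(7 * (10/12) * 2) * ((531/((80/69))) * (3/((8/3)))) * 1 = 769419/128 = 6011.09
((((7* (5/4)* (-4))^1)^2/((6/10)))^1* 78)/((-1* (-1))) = 159250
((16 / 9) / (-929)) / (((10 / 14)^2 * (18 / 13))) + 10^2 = 188117404 / 1881225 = 100.00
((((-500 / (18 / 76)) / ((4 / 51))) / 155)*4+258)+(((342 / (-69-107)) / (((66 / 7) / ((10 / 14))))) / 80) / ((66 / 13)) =-27671875003 / 63376896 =-436.62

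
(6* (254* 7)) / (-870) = -1778 / 145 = -12.26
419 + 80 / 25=2111 / 5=422.20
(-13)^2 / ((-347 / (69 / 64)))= -0.53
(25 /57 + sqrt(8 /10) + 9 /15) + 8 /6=2 * sqrt(5) /5 + 676 /285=3.27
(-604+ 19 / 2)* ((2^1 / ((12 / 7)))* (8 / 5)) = -16646 / 15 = -1109.73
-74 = -74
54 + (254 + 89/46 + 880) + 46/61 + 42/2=3399999/2806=1211.69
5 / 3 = 1.67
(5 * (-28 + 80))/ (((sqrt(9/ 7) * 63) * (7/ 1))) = 260 * sqrt(7)/ 1323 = 0.52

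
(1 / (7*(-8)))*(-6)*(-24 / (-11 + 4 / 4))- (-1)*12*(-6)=-2511 / 35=-71.74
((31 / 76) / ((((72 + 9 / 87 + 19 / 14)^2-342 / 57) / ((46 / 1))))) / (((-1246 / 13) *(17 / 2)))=-109133206 / 25542905633923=-0.00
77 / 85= 0.91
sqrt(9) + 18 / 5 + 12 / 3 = 53 / 5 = 10.60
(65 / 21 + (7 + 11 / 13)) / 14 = 2987 / 3822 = 0.78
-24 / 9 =-8 / 3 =-2.67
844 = 844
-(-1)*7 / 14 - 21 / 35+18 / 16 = 41 / 40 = 1.02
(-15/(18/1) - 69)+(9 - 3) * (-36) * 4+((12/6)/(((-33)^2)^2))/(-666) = -737563405295/789823386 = -933.83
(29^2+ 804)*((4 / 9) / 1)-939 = -1871 / 9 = -207.89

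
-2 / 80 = -1 / 40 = -0.02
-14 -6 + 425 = 405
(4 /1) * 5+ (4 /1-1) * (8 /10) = 112 /5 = 22.40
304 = 304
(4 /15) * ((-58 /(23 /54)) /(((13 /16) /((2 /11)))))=-133632 /16445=-8.13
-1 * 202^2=-40804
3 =3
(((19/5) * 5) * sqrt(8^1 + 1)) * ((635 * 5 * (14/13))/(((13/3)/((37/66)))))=46872525/1859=25213.84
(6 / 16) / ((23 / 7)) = 21 / 184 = 0.11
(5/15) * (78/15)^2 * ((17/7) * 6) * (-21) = -68952/25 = -2758.08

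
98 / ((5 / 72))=7056 / 5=1411.20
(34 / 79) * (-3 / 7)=-102 / 553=-0.18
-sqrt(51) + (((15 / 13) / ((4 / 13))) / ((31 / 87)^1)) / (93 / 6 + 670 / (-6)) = -sqrt(51)-3915 / 35774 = -7.25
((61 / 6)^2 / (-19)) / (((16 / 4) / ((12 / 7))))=-3721 / 1596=-2.33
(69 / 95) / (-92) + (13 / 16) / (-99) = -2423 / 150480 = -0.02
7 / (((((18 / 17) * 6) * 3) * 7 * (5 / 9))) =17 / 180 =0.09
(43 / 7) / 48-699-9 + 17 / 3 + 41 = -74055 / 112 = -661.21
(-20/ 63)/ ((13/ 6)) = -40/ 273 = -0.15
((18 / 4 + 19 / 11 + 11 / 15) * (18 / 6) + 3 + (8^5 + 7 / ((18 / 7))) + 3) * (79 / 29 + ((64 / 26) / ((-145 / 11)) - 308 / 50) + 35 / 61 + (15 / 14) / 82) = -16264407054364003 / 163353440250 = -99565.75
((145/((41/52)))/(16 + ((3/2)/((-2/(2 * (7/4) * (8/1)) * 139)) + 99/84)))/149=29345680/404849539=0.07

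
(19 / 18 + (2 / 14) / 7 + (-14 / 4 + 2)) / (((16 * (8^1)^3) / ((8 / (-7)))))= 187 / 3161088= 0.00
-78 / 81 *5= -4.81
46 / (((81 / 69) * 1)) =1058 / 27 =39.19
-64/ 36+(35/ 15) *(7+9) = 320/ 9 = 35.56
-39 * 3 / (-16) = 7.31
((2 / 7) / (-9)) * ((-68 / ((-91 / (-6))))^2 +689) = -11744146 / 521703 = -22.51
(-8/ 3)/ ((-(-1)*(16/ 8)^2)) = -2/ 3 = -0.67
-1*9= -9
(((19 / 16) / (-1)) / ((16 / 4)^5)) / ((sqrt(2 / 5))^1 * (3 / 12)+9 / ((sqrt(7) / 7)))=-95 / (4096 * sqrt(10)+737280 * sqrt(7))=-0.00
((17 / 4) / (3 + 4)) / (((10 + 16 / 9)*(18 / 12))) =51 / 1484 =0.03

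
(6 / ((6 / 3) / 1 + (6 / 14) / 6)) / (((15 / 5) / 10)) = 280 / 29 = 9.66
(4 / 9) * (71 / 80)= 71 / 180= 0.39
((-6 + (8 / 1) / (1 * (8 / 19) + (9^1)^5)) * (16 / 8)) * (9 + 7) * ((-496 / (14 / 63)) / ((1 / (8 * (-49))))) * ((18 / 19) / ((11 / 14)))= -6784899594633216 / 33497893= -202547055.56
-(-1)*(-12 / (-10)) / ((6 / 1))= 1 / 5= 0.20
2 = 2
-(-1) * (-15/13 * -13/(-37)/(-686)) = 15/25382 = 0.00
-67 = -67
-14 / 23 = -0.61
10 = 10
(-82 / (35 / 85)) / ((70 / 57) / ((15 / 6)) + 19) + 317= 2385851 / 7777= 306.78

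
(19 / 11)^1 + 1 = 30 / 11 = 2.73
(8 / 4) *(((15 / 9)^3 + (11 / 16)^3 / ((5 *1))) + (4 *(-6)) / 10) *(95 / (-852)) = -24107827 / 47112192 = -0.51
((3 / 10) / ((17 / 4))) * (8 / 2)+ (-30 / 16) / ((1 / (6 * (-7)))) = 79.03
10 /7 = 1.43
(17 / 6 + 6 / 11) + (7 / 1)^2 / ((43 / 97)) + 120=663847 / 2838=233.91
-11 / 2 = -5.50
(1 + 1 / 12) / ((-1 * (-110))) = 13 / 1320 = 0.01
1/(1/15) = 15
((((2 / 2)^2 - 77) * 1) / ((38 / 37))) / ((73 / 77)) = -5698 / 73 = -78.05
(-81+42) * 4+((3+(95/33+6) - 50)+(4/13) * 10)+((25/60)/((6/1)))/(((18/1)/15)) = -11798377/61776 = -190.99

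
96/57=32/19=1.68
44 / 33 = 4 / 3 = 1.33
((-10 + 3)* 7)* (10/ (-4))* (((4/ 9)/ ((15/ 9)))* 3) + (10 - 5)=103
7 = 7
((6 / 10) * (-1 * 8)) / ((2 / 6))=-72 / 5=-14.40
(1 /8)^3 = 1 /512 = 0.00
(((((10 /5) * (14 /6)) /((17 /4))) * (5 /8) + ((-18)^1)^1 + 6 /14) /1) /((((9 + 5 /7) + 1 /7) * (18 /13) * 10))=-19591 /158355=-0.12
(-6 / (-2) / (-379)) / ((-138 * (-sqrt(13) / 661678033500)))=-330839016750 * sqrt(13) / 113321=-10526354.68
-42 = -42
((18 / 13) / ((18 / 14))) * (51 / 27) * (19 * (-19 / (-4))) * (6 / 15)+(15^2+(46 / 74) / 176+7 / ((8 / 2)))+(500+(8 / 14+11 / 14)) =21374508301 / 26666640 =801.54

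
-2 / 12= -1 / 6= -0.17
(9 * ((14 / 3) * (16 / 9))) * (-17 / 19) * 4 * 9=-45696 / 19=-2405.05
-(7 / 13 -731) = 9496 / 13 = 730.46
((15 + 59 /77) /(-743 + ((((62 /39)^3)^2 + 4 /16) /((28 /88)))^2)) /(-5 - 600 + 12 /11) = -4624987998113778491352 /338568081277544628381049573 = -0.00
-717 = -717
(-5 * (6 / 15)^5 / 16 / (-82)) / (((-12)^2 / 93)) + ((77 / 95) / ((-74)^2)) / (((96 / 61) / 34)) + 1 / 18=22566374467 / 383922360000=0.06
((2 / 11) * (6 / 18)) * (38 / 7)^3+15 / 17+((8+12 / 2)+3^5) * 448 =22156849961 / 192423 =115146.58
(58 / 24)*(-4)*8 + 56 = -64 / 3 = -21.33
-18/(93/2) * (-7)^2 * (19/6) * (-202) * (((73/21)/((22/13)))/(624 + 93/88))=10735088/269235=39.87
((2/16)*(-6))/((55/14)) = -21/110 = -0.19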